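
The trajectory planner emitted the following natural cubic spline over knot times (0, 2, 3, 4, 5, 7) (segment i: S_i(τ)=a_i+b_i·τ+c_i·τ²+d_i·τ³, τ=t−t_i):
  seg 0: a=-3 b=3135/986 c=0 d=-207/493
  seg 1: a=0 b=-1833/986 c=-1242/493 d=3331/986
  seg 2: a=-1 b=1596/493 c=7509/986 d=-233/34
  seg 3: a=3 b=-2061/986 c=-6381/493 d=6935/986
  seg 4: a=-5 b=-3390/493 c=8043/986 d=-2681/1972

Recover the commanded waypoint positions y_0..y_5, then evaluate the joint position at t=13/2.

y_0 = S_0(0) = a_0 = -3
y_1 = S_1(0) = a_1 = 0
y_2 = S_2(0) = a_2 = -1
y_3 = S_3(0) = a_3 = 3
y_4 = S_4(0) = a_4 = -5
y_5 = S_4(2) = 3
t_q=13/2 is in segment 4 (τ=3/2); S_4(τ)=-24439/15776

y_0=-3 y_1=0 y_2=-1 y_3=3 y_4=-5 y_5=3
S(13/2) = -24439/15776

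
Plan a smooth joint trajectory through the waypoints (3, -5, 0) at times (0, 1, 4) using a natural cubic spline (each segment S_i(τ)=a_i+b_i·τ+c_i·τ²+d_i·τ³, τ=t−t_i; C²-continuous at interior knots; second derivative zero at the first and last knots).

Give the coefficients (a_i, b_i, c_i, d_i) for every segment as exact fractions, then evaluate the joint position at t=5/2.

  seg 0: a=3 b=-221/24 c=0 d=29/24
  seg 1: a=-5 b=-67/12 c=29/8 d=-29/72
S(5/2) = -421/64

Δ: Δ0=-8, Δ1=5/3
row 1: diag=8, rhs=58; c'=3/8, d'=29/4
back: M1=29/4
M: M0=0, M1=29/4, M2=0
seg 0: a=3, c=M0/2=0, d=(M1−M0)/(6·1)=29/24, b=Δ0−h0·(2M0+M1)/6=-221/24
seg 1: a=-5, c=M1/2=29/8, d=(M2−M1)/(6·3)=-29/72, b=Δ1−h1·(2M1+M2)/6=-67/12
t_q=5/2 → seg 1, τ=3/2; S=-5+-67/12·τ+29/8·τ²+-29/72·τ³=-421/64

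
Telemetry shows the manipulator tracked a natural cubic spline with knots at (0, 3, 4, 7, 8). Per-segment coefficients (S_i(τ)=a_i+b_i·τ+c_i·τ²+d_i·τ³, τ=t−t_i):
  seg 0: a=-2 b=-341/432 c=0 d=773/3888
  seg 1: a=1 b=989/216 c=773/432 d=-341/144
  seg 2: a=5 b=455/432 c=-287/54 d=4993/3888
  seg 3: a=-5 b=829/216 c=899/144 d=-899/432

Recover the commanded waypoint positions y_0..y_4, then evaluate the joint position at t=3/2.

y_0=-2 y_1=1 y_2=5 y_3=-5 y_4=3
S(3/2) = -965/384

y_0 = S_0(0) = a_0 = -2
y_1 = S_1(0) = a_1 = 1
y_2 = S_2(0) = a_2 = 5
y_3 = S_3(0) = a_3 = -5
y_4 = S_3(1) = 3
t_q=3/2 is in segment 0 (τ=3/2); S_0(τ)=-965/384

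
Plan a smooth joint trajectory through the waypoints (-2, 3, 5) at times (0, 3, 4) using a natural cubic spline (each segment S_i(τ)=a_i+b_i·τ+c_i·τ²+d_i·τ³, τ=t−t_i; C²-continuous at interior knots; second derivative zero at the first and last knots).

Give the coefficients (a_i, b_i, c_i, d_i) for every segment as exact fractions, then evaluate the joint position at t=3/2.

  seg 0: a=-2 b=37/24 c=0 d=1/72
  seg 1: a=3 b=23/12 c=1/8 d=-1/24
S(3/2) = 23/64

Δ: Δ0=5/3, Δ1=2
row 1: diag=8, rhs=2; c'=1/8, d'=1/4
back: M1=1/4
M: M0=0, M1=1/4, M2=0
seg 0: a=-2, c=M0/2=0, d=(M1−M0)/(6·3)=1/72, b=Δ0−h0·(2M0+M1)/6=37/24
seg 1: a=3, c=M1/2=1/8, d=(M2−M1)/(6·1)=-1/24, b=Δ1−h1·(2M1+M2)/6=23/12
t_q=3/2 → seg 0, τ=3/2; S=-2+37/24·τ+0·τ²+1/72·τ³=23/64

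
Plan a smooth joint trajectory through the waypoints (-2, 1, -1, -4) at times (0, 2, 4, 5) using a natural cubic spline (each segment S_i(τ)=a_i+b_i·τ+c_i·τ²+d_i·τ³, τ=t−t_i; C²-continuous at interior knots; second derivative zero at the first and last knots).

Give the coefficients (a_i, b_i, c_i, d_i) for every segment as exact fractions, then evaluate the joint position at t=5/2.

Δ: Δ0=3/2, Δ1=-1, Δ2=-3
row 1: diag=8, rhs=-15; c'=1/4, d'=-15/8
row 2: denom=6−2·1/4=11/2; d'=(-12−2·-15/8)/(11/2)=-3/2
back: M2=-3/2
back: M1=-15/8−1/4·-3/2=-3/2
M: M0=0, M1=-3/2, M2=-3/2, M3=0
seg 0: a=-2, c=M0/2=0, d=(M1−M0)/(6·2)=-1/8, b=Δ0−h0·(2M0+M1)/6=2
seg 1: a=1, c=M1/2=-3/4, d=(M2−M1)/(6·2)=0, b=Δ1−h1·(2M1+M2)/6=1/2
seg 2: a=-1, c=M2/2=-3/4, d=(M3−M2)/(6·1)=1/4, b=Δ2−h2·(2M2+M3)/6=-5/2
t_q=5/2 → seg 1, τ=1/2; S=1+1/2·τ+-3/4·τ²+0·τ³=17/16

  seg 0: a=-2 b=2 c=0 d=-1/8
  seg 1: a=1 b=1/2 c=-3/4 d=0
  seg 2: a=-1 b=-5/2 c=-3/4 d=1/4
S(5/2) = 17/16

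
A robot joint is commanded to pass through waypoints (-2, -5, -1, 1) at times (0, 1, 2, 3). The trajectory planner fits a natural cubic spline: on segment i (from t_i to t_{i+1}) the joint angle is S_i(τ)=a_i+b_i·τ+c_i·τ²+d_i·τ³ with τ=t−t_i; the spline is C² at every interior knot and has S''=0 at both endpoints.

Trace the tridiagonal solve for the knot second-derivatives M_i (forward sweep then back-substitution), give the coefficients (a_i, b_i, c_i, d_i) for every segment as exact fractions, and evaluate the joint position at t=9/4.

Δ: Δ0=-3, Δ1=4, Δ2=2
row 1: diag=4, rhs=42; c'=1/4, d'=21/2
row 2: denom=4−1·1/4=15/4; d'=(-12−1·21/2)/(15/4)=-6
back: M2=-6
back: M1=21/2−1/4·-6=12
M: M0=0, M1=12, M2=-6, M3=0
seg 0: a=-2, c=M0/2=0, d=(M1−M0)/(6·1)=2, b=Δ0−h0·(2M0+M1)/6=-5
seg 1: a=-5, c=M1/2=6, d=(M2−M1)/(6·1)=-3, b=Δ1−h1·(2M1+M2)/6=1
seg 2: a=-1, c=M2/2=-3, d=(M3−M2)/(6·1)=1, b=Δ2−h2·(2M2+M3)/6=4
t_q=9/4 → seg 2, τ=1/4; S=-1+4·τ+-3·τ²+1·τ³=-11/64

  seg 0: a=-2 b=-5 c=0 d=2
  seg 1: a=-5 b=1 c=6 d=-3
  seg 2: a=-1 b=4 c=-3 d=1
S(9/4) = -11/64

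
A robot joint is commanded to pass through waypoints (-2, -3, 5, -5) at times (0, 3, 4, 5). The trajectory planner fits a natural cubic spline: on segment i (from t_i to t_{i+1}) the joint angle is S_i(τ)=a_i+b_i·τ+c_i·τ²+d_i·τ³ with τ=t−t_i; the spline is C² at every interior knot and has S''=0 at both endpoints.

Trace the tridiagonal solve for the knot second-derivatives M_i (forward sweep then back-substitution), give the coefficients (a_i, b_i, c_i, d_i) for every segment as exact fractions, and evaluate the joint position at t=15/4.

  seg 0: a=-2 b=-493/93 c=0 d=154/279
  seg 1: a=-3 b=893/93 c=154/31 d=-611/93
  seg 2: a=5 b=-16/93 c=-457/31 d=457/93
S(15/4) = 8381/1984

Δ: Δ0=-1/3, Δ1=8, Δ2=-10
row 1: diag=8, rhs=50; c'=1/8, d'=25/4
row 2: denom=4−1·1/8=31/8; d'=(-108−1·25/4)/(31/8)=-914/31
back: M2=-914/31
back: M1=25/4−1/8·-914/31=308/31
M: M0=0, M1=308/31, M2=-914/31, M3=0
seg 0: a=-2, c=M0/2=0, d=(M1−M0)/(6·3)=154/279, b=Δ0−h0·(2M0+M1)/6=-493/93
seg 1: a=-3, c=M1/2=154/31, d=(M2−M1)/(6·1)=-611/93, b=Δ1−h1·(2M1+M2)/6=893/93
seg 2: a=5, c=M2/2=-457/31, d=(M3−M2)/(6·1)=457/93, b=Δ2−h2·(2M2+M3)/6=-16/93
t_q=15/4 → seg 1, τ=3/4; S=-3+893/93·τ+154/31·τ²+-611/93·τ³=8381/1984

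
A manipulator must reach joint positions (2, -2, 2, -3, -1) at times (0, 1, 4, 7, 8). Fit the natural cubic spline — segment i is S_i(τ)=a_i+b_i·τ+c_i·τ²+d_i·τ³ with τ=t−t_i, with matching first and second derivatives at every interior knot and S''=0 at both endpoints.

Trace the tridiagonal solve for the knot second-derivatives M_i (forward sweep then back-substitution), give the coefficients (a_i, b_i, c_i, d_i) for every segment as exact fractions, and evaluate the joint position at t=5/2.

Δ: Δ0=-4, Δ1=4/3, Δ2=-5/3, Δ3=2
row 1: diag=8, rhs=32; c'=3/8, d'=4
row 2: denom=12−3·3/8=87/8; d'=(-18−3·4)/(87/8)=-80/29
row 3: denom=8−3·8/29=208/29; d'=(22−3·-80/29)/(208/29)=439/104
back: M3=439/104
back: M2=-80/29−8/29·439/104=-51/13
back: M1=4−3/8·-51/13=569/104
M: M0=0, M1=569/104, M2=-51/13, M3=439/104, M4=0
seg 0: a=2, c=M0/2=0, d=(M1−M0)/(6·1)=569/624, b=Δ0−h0·(2M0+M1)/6=-3065/624
seg 1: a=-2, c=M1/2=569/208, d=(M2−M1)/(6·3)=-977/1872, b=Δ1−h1·(2M1+M2)/6=-679/312
seg 2: a=2, c=M2/2=-51/26, d=(M3−M2)/(6·3)=847/1872, b=Δ2−h2·(2M2+M3)/6=7/48
seg 3: a=-3, c=M3/2=439/208, d=(M4−M3)/(6·1)=-439/624, b=Δ3−h3·(2M3+M4)/6=185/312
t_q=5/2 → seg 1, τ=3/2; S=-2+-679/312·τ+569/208·τ²+-977/1872·τ³=-1449/1664

  seg 0: a=2 b=-3065/624 c=0 d=569/624
  seg 1: a=-2 b=-679/312 c=569/208 d=-977/1872
  seg 2: a=2 b=7/48 c=-51/26 d=847/1872
  seg 3: a=-3 b=185/312 c=439/208 d=-439/624
S(5/2) = -1449/1664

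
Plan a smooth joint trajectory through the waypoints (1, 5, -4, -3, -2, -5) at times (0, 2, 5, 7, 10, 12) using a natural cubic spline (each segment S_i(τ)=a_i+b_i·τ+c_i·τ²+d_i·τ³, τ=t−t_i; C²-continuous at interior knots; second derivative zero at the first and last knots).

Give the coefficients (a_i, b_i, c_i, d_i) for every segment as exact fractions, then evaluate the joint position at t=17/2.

Δ: Δ0=2, Δ1=-3, Δ2=1/2, Δ3=1/3, Δ4=-3/2
row 1: diag=10, rhs=-30; c'=3/10, d'=-3
row 2: denom=10−3·3/10=91/10; d'=(21−3·-3)/(91/10)=300/91
row 3: denom=10−2·20/91=870/91; d'=(-1−2·300/91)/(870/91)=-691/870
row 4: denom=10−3·91/290=2627/290; d'=(-11−3·-691/870)/(2627/290)=-2499/2627
back: M4=-2499/2627
back: M3=-691/870−91/290·-2499/2627=-3907/7881
back: M2=300/91−20/91·-3907/7881=26840/7881
back: M1=-3−3/10·26840/7881=-10565/2627
M: M0=0, M1=-10565/2627, M2=26840/7881, M3=-3907/7881, M4=-2499/2627, M5=0
seg 0: a=1, c=M0/2=0, d=(M1−M0)/(6·2)=-10565/31524, b=Δ0−h0·(2M0+M1)/6=26327/7881
seg 1: a=5, c=M1/2=-10565/5254, d=(M2−M1)/(6·3)=58535/141858, b=Δ1−h1·(2M1+M2)/6=-5368/7881
seg 2: a=-4, c=M2/2=13420/7881, d=(M3−M2)/(6·2)=-277/852, b=Δ2−h2·(2M2+M3)/6=-25301/15762
seg 3: a=-3, c=M3/2=-3907/15762, d=(M4−M3)/(6·3)=-1795/70929, b=Δ3−h3·(2M3+M4)/6=6855/5254
seg 4: a=-2, c=M4/2=-2499/5254, d=(M5−M4)/(6·2)=833/10508, b=Δ4−h4·(2M4+M5)/6=-4549/5254
t_q=17/2 → seg 3, τ=3/2; S=-3+6855/5254·τ+-3907/15762·τ²+-1795/70929·τ³=-17717/10508

  seg 0: a=1 b=26327/7881 c=0 d=-10565/31524
  seg 1: a=5 b=-5368/7881 c=-10565/5254 d=58535/141858
  seg 2: a=-4 b=-25301/15762 c=13420/7881 d=-277/852
  seg 3: a=-3 b=6855/5254 c=-3907/15762 d=-1795/70929
  seg 4: a=-2 b=-4549/5254 c=-2499/5254 d=833/10508
S(17/2) = -17717/10508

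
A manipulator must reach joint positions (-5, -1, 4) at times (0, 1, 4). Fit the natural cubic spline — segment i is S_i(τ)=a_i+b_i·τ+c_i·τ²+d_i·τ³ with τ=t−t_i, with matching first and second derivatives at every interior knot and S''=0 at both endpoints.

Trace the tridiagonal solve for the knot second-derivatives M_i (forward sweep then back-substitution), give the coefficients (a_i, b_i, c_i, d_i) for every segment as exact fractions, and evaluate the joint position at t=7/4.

  seg 0: a=-5 b=103/24 c=0 d=-7/24
  seg 1: a=-1 b=41/12 c=-7/8 d=7/72
S(7/4) = 569/512

Δ: Δ0=4, Δ1=5/3
row 1: diag=8, rhs=-14; c'=3/8, d'=-7/4
back: M1=-7/4
M: M0=0, M1=-7/4, M2=0
seg 0: a=-5, c=M0/2=0, d=(M1−M0)/(6·1)=-7/24, b=Δ0−h0·(2M0+M1)/6=103/24
seg 1: a=-1, c=M1/2=-7/8, d=(M2−M1)/(6·3)=7/72, b=Δ1−h1·(2M1+M2)/6=41/12
t_q=7/4 → seg 1, τ=3/4; S=-1+41/12·τ+-7/8·τ²+7/72·τ³=569/512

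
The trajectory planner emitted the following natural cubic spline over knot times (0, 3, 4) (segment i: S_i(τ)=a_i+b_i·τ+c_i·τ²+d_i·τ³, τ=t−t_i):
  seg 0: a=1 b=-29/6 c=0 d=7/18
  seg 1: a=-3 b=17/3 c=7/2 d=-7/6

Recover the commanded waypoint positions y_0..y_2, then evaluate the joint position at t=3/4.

y_0=1 y_1=-3 y_2=5
S(3/4) = -315/128

y_0 = S_0(0) = a_0 = 1
y_1 = S_1(0) = a_1 = -3
y_2 = S_1(1) = 5
t_q=3/4 is in segment 0 (τ=3/4); S_0(τ)=-315/128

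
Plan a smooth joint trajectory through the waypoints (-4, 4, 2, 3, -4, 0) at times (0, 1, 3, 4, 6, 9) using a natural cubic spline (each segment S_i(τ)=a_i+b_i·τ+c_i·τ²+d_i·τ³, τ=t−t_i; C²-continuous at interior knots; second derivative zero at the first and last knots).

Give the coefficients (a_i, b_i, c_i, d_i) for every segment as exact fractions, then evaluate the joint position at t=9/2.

Δ: Δ0=8, Δ1=-1, Δ2=1, Δ3=-7/2, Δ4=4/3
row 1: diag=6, rhs=-54; c'=1/3, d'=-9
row 2: denom=6−2·1/3=16/3; d'=(12−2·-9)/(16/3)=45/8
row 3: denom=6−1·3/16=93/16; d'=(-27−1·45/8)/(93/16)=-174/31
row 4: denom=10−2·32/93=866/93; d'=(29−2·-174/31)/(866/93)=3741/866
back: M4=3741/866
back: M3=-174/31−32/93·3741/866=-3074/433
back: M2=45/8−3/16·-3074/433=3012/433
back: M1=-9−1/3·3012/433=-4901/433
M: M0=0, M1=-4901/433, M2=3012/433, M3=-3074/433, M4=3741/866, M5=0
seg 0: a=-4, c=M0/2=0, d=(M1−M0)/(6·1)=-4901/2598, b=Δ0−h0·(2M0+M1)/6=25685/2598
seg 1: a=4, c=M1/2=-4901/866, d=(M2−M1)/(6·2)=7913/5196, b=Δ1−h1·(2M1+M2)/6=5491/1299
seg 2: a=2, c=M2/2=1506/433, d=(M3−M2)/(6·1)=-3043/1299, b=Δ2−h2·(2M2+M3)/6=-176/1299
seg 3: a=3, c=M3/2=-1537/433, d=(M4−M3)/(6·2)=9889/10392, b=Δ3−h3·(2M3+M4)/6=-269/1299
seg 4: a=-4, c=M4/2=3741/1732, d=(M5−M4)/(6·3)=-1247/5196, b=Δ4−h4·(2M4+M5)/6=-7759/2598
t_q=9/2 → seg 3, τ=1/2; S=3+-269/1299·τ+-1537/433·τ²+9889/10392·τ³=58971/27712

  seg 0: a=-4 b=25685/2598 c=0 d=-4901/2598
  seg 1: a=4 b=5491/1299 c=-4901/866 d=7913/5196
  seg 2: a=2 b=-176/1299 c=1506/433 d=-3043/1299
  seg 3: a=3 b=-269/1299 c=-1537/433 d=9889/10392
  seg 4: a=-4 b=-7759/2598 c=3741/1732 d=-1247/5196
S(9/2) = 58971/27712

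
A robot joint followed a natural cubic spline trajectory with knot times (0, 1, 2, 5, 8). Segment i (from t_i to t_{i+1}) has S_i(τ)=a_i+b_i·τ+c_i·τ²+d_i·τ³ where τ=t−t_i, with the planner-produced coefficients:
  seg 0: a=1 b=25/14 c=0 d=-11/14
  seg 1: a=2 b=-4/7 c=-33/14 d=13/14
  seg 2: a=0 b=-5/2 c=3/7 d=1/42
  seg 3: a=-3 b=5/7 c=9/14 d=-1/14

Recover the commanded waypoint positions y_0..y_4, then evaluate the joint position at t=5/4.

y_0 = S_0(0) = a_0 = 1
y_1 = S_1(0) = a_1 = 2
y_2 = S_2(0) = a_2 = 0
y_3 = S_3(0) = a_3 = -3
y_4 = S_3(3) = 3
t_q=5/4 is in segment 1 (τ=1/4); S_1(τ)=1545/896

y_0=1 y_1=2 y_2=0 y_3=-3 y_4=3
S(5/4) = 1545/896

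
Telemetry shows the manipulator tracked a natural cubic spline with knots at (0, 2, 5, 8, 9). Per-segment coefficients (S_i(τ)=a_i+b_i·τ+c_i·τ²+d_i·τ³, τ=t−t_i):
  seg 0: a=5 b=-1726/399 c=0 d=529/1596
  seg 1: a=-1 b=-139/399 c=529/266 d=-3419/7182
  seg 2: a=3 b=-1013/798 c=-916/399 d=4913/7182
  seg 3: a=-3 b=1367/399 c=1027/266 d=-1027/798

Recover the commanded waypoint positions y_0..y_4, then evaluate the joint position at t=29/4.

y_0 = S_0(0) = a_0 = 5
y_1 = S_1(0) = a_1 = -1
y_2 = S_2(0) = a_2 = 3
y_3 = S_3(0) = a_3 = -3
y_4 = S_3(1) = 3
t_q=29/4 is in segment 2 (τ=9/4); S_2(τ)=-3303/896

y_0=5 y_1=-1 y_2=3 y_3=-3 y_4=3
S(29/4) = -3303/896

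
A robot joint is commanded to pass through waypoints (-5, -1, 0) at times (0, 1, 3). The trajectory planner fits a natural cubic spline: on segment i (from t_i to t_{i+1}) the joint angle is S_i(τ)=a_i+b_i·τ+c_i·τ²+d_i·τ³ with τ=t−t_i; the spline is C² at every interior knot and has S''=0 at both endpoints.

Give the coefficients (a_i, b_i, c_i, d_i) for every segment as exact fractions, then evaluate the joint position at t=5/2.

  seg 0: a=-5 b=55/12 c=0 d=-7/12
  seg 1: a=-1 b=17/6 c=-7/4 d=7/24
S(5/2) = 19/64

Δ: Δ0=4, Δ1=1/2
row 1: diag=6, rhs=-21; c'=1/3, d'=-7/2
back: M1=-7/2
M: M0=0, M1=-7/2, M2=0
seg 0: a=-5, c=M0/2=0, d=(M1−M0)/(6·1)=-7/12, b=Δ0−h0·(2M0+M1)/6=55/12
seg 1: a=-1, c=M1/2=-7/4, d=(M2−M1)/(6·2)=7/24, b=Δ1−h1·(2M1+M2)/6=17/6
t_q=5/2 → seg 1, τ=3/2; S=-1+17/6·τ+-7/4·τ²+7/24·τ³=19/64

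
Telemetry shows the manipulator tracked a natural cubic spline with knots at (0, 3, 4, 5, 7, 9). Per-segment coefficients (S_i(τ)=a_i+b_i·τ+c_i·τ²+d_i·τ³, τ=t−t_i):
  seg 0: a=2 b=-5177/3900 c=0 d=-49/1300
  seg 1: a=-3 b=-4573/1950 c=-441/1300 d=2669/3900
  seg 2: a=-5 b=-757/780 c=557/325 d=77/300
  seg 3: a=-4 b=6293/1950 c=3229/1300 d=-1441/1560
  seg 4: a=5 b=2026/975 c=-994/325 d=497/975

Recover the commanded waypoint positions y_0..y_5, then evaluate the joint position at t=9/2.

y_0 = S_0(0) = a_0 = 2
y_1 = S_1(0) = a_1 = -3
y_2 = S_2(0) = a_2 = -5
y_3 = S_3(0) = a_3 = -4
y_4 = S_4(0) = a_4 = 5
y_5 = S_4(2) = 1
t_q=9/2 is in segment 2 (τ=1/2); S_2(τ)=-52257/10400

y_0=2 y_1=-3 y_2=-5 y_3=-4 y_4=5 y_5=1
S(9/2) = -52257/10400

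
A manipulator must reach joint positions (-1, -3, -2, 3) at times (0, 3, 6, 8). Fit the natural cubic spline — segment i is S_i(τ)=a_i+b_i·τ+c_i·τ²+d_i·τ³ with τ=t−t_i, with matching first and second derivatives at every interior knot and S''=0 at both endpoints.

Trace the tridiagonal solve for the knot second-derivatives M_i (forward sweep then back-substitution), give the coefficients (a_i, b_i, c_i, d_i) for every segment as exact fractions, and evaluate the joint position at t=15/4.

Δ: Δ0=-2/3, Δ1=1/3, Δ2=5/2
row 1: diag=12, rhs=6; c'=1/4, d'=1/2
row 2: denom=10−3·1/4=37/4; d'=(13−3·1/2)/(37/4)=46/37
back: M2=46/37
back: M1=1/2−1/4·46/37=7/37
M: M0=0, M1=7/37, M2=46/37, M3=0
seg 0: a=-1, c=M0/2=0, d=(M1−M0)/(6·3)=7/666, b=Δ0−h0·(2M0+M1)/6=-169/222
seg 1: a=-3, c=M1/2=7/74, d=(M2−M1)/(6·3)=13/222, b=Δ1−h1·(2M1+M2)/6=-53/111
seg 2: a=-2, c=M2/2=23/37, d=(M3−M2)/(6·2)=-23/222, b=Δ2−h2·(2M2+M3)/6=371/222
t_q=15/4 → seg 1, τ=3/4; S=-3+-53/111·τ+7/74·τ²+13/222·τ³=-15535/4736

  seg 0: a=-1 b=-169/222 c=0 d=7/666
  seg 1: a=-3 b=-53/111 c=7/74 d=13/222
  seg 2: a=-2 b=371/222 c=23/37 d=-23/222
S(15/4) = -15535/4736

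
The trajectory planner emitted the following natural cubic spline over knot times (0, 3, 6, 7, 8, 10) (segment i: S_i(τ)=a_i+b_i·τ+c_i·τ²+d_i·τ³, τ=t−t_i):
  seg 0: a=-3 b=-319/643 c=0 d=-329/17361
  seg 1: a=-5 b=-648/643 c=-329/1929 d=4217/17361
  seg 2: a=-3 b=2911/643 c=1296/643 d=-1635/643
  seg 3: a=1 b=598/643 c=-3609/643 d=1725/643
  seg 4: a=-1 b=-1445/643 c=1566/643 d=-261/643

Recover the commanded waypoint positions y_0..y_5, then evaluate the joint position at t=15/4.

y_0 = S_0(0) = a_0 = -3
y_1 = S_1(0) = a_1 = -5
y_2 = S_2(0) = a_2 = -3
y_3 = S_3(0) = a_3 = 1
y_4 = S_4(0) = a_4 = -1
y_5 = S_4(2) = 1
t_q=15/4 is in segment 1 (τ=3/4); S_1(τ)=-236595/41152

y_0=-3 y_1=-5 y_2=-3 y_3=1 y_4=-1 y_5=1
S(15/4) = -236595/41152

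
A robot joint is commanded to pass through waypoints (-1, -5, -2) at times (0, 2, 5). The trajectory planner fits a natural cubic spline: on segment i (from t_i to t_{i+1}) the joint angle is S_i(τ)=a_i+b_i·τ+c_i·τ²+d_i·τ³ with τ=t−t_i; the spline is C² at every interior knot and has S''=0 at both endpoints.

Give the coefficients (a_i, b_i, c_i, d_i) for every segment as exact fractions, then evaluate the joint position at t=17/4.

Δ: Δ0=-2, Δ1=1
row 1: diag=10, rhs=18; c'=3/10, d'=9/5
back: M1=9/5
M: M0=0, M1=9/5, M2=0
seg 0: a=-1, c=M0/2=0, d=(M1−M0)/(6·2)=3/20, b=Δ0−h0·(2M0+M1)/6=-13/5
seg 1: a=-5, c=M1/2=9/10, d=(M2−M1)/(6·3)=-1/10, b=Δ1−h1·(2M1+M2)/6=-4/5
t_q=17/4 → seg 1, τ=9/4; S=-5+-4/5·τ+9/10·τ²+-1/10·τ³=-433/128

  seg 0: a=-1 b=-13/5 c=0 d=3/20
  seg 1: a=-5 b=-4/5 c=9/10 d=-1/10
S(17/4) = -433/128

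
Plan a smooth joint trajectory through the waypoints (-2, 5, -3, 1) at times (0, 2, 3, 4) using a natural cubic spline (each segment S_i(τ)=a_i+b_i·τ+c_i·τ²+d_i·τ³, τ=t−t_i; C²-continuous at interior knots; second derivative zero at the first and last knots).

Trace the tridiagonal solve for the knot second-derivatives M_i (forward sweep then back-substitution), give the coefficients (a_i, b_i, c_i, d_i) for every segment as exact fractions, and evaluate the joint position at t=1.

Δ: Δ0=7/2, Δ1=-8, Δ2=4
row 1: diag=6, rhs=-69; c'=1/6, d'=-23/2
row 2: denom=4−1·1/6=23/6; d'=(72−1·-23/2)/(23/6)=501/23
back: M2=501/23
back: M1=-23/2−1/6·501/23=-348/23
M: M0=0, M1=-348/23, M2=501/23, M3=0
seg 0: a=-2, c=M0/2=0, d=(M1−M0)/(6·2)=-29/23, b=Δ0−h0·(2M0+M1)/6=393/46
seg 1: a=5, c=M1/2=-174/23, d=(M2−M1)/(6·1)=283/46, b=Δ1−h1·(2M1+M2)/6=-303/46
seg 2: a=-3, c=M2/2=501/46, d=(M3−M2)/(6·1)=-167/46, b=Δ2−h2·(2M2+M3)/6=-75/23
t_q=1 → seg 0, τ=1; S=-2+393/46·τ+0·τ²+-29/23·τ³=243/46

  seg 0: a=-2 b=393/46 c=0 d=-29/23
  seg 1: a=5 b=-303/46 c=-174/23 d=283/46
  seg 2: a=-3 b=-75/23 c=501/46 d=-167/46
S(1) = 243/46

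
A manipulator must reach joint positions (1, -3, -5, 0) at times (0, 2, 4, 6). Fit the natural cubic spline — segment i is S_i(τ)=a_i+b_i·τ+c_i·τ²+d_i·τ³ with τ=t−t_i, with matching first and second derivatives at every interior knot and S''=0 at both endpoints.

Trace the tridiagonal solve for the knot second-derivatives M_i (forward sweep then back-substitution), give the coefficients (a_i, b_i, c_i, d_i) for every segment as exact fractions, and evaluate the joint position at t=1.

  seg 0: a=1 b=-61/30 c=0 d=1/120
  seg 1: a=-3 b=-29/15 c=1/20 d=5/24
  seg 2: a=-5 b=23/30 c=13/10 d=-13/60
S(1) = -41/40

Δ: Δ0=-2, Δ1=-1, Δ2=5/2
row 1: diag=8, rhs=6; c'=1/4, d'=3/4
row 2: denom=8−2·1/4=15/2; d'=(21−2·3/4)/(15/2)=13/5
back: M2=13/5
back: M1=3/4−1/4·13/5=1/10
M: M0=0, M1=1/10, M2=13/5, M3=0
seg 0: a=1, c=M0/2=0, d=(M1−M0)/(6·2)=1/120, b=Δ0−h0·(2M0+M1)/6=-61/30
seg 1: a=-3, c=M1/2=1/20, d=(M2−M1)/(6·2)=5/24, b=Δ1−h1·(2M1+M2)/6=-29/15
seg 2: a=-5, c=M2/2=13/10, d=(M3−M2)/(6·2)=-13/60, b=Δ2−h2·(2M2+M3)/6=23/30
t_q=1 → seg 0, τ=1; S=1+-61/30·τ+0·τ²+1/120·τ³=-41/40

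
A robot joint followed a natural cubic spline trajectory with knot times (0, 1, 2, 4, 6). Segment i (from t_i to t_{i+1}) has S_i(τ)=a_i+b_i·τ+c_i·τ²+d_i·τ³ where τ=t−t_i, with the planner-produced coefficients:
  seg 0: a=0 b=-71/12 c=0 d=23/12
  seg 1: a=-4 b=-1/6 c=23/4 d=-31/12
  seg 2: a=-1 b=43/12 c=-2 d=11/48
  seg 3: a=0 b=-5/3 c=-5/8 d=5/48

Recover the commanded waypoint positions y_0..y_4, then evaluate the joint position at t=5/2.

y_0 = S_0(0) = a_0 = 0
y_1 = S_1(0) = a_1 = -4
y_2 = S_2(0) = a_2 = -1
y_3 = S_3(0) = a_3 = 0
y_4 = S_3(2) = -5
t_q=5/2 is in segment 2 (τ=1/2); S_2(τ)=41/128

y_0=0 y_1=-4 y_2=-1 y_3=0 y_4=-5
S(5/2) = 41/128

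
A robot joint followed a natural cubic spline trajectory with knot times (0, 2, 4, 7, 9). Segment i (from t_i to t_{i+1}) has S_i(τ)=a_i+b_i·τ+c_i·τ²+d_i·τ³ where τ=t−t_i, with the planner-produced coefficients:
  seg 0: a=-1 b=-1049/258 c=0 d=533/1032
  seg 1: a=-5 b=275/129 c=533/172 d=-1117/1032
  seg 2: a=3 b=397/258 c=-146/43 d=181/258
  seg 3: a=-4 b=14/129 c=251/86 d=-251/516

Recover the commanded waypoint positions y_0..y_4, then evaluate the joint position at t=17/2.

y_0 = S_0(0) = a_0 = -1
y_1 = S_1(0) = a_1 = -5
y_2 = S_2(0) = a_2 = 3
y_3 = S_3(0) = a_3 = -4
y_4 = S_3(2) = 4
t_q=17/2 is in segment 3 (τ=3/2); S_3(τ)=1497/1376

y_0=-1 y_1=-5 y_2=3 y_3=-4 y_4=4
S(17/2) = 1497/1376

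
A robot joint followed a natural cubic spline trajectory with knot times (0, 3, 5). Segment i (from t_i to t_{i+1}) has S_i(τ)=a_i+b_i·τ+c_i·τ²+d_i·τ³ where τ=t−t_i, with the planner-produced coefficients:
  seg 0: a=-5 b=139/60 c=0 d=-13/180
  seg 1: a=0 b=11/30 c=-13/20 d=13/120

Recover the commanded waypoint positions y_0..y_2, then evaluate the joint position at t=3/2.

y_0=-5 y_1=0 y_2=-1
S(3/2) = -283/160

y_0 = S_0(0) = a_0 = -5
y_1 = S_1(0) = a_1 = 0
y_2 = S_1(2) = -1
t_q=3/2 is in segment 0 (τ=3/2); S_0(τ)=-283/160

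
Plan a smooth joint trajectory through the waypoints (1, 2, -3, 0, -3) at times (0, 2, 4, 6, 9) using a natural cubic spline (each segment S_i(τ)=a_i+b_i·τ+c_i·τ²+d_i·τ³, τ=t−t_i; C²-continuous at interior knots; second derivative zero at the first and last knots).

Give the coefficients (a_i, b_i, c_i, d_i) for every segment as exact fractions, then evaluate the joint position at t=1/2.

  seg 0: a=1 b=115/71 c=0 d=-159/568
  seg 1: a=2 b=-247/142 c=-477/284 d=369/568
  seg 2: a=-3 b=-47/71 c=315/142 d=-323/568
  seg 3: a=0 b=197/142 c=-339/284 d=113/852
S(1/2) = 8065/4544

Δ: Δ0=1/2, Δ1=-5/2, Δ2=3/2, Δ3=-1
row 1: diag=8, rhs=-18; c'=1/4, d'=-9/4
row 2: denom=8−2·1/4=15/2; d'=(24−2·-9/4)/(15/2)=19/5
row 3: denom=10−2·4/15=142/15; d'=(-15−2·19/5)/(142/15)=-339/142
back: M3=-339/142
back: M2=19/5−4/15·-339/142=315/71
back: M1=-9/4−1/4·315/71=-477/142
M: M0=0, M1=-477/142, M2=315/71, M3=-339/142, M4=0
seg 0: a=1, c=M0/2=0, d=(M1−M0)/(6·2)=-159/568, b=Δ0−h0·(2M0+M1)/6=115/71
seg 1: a=2, c=M1/2=-477/284, d=(M2−M1)/(6·2)=369/568, b=Δ1−h1·(2M1+M2)/6=-247/142
seg 2: a=-3, c=M2/2=315/142, d=(M3−M2)/(6·2)=-323/568, b=Δ2−h2·(2M2+M3)/6=-47/71
seg 3: a=0, c=M3/2=-339/284, d=(M4−M3)/(6·3)=113/852, b=Δ3−h3·(2M3+M4)/6=197/142
t_q=1/2 → seg 0, τ=1/2; S=1+115/71·τ+0·τ²+-159/568·τ³=8065/4544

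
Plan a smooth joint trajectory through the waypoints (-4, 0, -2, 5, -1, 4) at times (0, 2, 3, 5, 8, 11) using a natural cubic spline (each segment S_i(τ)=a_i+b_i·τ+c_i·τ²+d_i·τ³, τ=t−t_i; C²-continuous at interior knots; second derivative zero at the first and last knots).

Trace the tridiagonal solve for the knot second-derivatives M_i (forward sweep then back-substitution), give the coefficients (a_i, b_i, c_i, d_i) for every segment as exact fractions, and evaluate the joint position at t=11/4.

  seg 0: a=-4 b=13667/3597 c=0 d=-6473/14388
  seg 1: a=0 b=-5752/3597 c=-6473/2398 d=16535/7194
  seg 2: a=-2 b=-67/654 c=5031/1199 d=-4307/3597
  seg 3: a=5 b=16639/7194 c=-3583/1199 d=33467/64746
  seg 4: a=-1 b=-5974/3597 c=11969/7194 d=-11969/64746
S(11/4) = -268277/153472

Δ: Δ0=2, Δ1=-2, Δ2=7/2, Δ3=-2, Δ4=5/3
row 1: diag=6, rhs=-24; c'=1/6, d'=-4
row 2: denom=6−1·1/6=35/6; d'=(33−1·-4)/(35/6)=222/35
row 3: denom=10−2·12/35=326/35; d'=(-33−2·222/35)/(326/35)=-1599/326
row 4: denom=12−3·105/326=3597/326; d'=(22−3·-1599/326)/(3597/326)=11969/3597
back: M4=11969/3597
back: M3=-1599/326−105/326·11969/3597=-7166/1199
back: M2=222/35−12/35·-7166/1199=10062/1199
back: M1=-4−1/6·10062/1199=-6473/1199
M: M0=0, M1=-6473/1199, M2=10062/1199, M3=-7166/1199, M4=11969/3597, M5=0
seg 0: a=-4, c=M0/2=0, d=(M1−M0)/(6·2)=-6473/14388, b=Δ0−h0·(2M0+M1)/6=13667/3597
seg 1: a=0, c=M1/2=-6473/2398, d=(M2−M1)/(6·1)=16535/7194, b=Δ1−h1·(2M1+M2)/6=-5752/3597
seg 2: a=-2, c=M2/2=5031/1199, d=(M3−M2)/(6·2)=-4307/3597, b=Δ2−h2·(2M2+M3)/6=-67/654
seg 3: a=5, c=M3/2=-3583/1199, d=(M4−M3)/(6·3)=33467/64746, b=Δ3−h3·(2M3+M4)/6=16639/7194
seg 4: a=-1, c=M4/2=11969/7194, d=(M5−M4)/(6·3)=-11969/64746, b=Δ4−h4·(2M4+M5)/6=-5974/3597
t_q=11/4 → seg 1, τ=3/4; S=0+-5752/3597·τ+-6473/2398·τ²+16535/7194·τ³=-268277/153472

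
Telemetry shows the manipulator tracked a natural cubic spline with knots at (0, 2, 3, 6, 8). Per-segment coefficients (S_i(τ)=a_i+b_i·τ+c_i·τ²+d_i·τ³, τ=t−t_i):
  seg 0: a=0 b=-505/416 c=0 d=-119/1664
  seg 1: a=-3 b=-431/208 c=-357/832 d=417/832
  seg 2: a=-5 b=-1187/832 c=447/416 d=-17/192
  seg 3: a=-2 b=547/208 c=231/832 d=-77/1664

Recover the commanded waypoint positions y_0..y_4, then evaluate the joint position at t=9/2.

y_0 = S_0(0) = a_0 = 0
y_1 = S_1(0) = a_1 = -3
y_2 = S_2(0) = a_2 = -5
y_3 = S_3(0) = a_3 = -2
y_4 = S_3(2) = 4
t_q=9/2 is in segment 2 (τ=3/2); S_2(τ)=-33421/6656

y_0=0 y_1=-3 y_2=-5 y_3=-2 y_4=4
S(9/2) = -33421/6656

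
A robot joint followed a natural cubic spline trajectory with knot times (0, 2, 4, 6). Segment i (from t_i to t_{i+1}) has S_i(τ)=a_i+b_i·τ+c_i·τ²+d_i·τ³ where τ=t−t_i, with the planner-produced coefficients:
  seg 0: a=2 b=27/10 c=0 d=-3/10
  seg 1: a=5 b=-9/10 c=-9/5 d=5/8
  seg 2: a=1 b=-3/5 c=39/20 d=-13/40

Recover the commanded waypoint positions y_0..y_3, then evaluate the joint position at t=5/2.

y_0 = S_0(0) = a_0 = 2
y_1 = S_1(0) = a_1 = 5
y_2 = S_2(0) = a_2 = 1
y_3 = S_2(2) = 5
t_q=5/2 is in segment 1 (τ=1/2); S_1(τ)=1337/320

y_0=2 y_1=5 y_2=1 y_3=5
S(5/2) = 1337/320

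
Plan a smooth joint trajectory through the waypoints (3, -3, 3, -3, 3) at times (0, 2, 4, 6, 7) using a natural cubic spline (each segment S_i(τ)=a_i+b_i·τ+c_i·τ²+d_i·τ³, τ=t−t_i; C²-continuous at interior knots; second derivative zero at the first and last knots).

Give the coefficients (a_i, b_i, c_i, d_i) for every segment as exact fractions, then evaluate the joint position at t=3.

Δ: Δ0=-3, Δ1=3, Δ2=-3, Δ3=6
row 1: diag=8, rhs=36; c'=1/4, d'=9/2
row 2: denom=8−2·1/4=15/2; d'=(-36−2·9/2)/(15/2)=-6
row 3: denom=6−2·4/15=82/15; d'=(54−2·-6)/(82/15)=495/41
back: M3=495/41
back: M2=-6−4/15·495/41=-378/41
back: M1=9/2−1/4·-378/41=279/41
M: M0=0, M1=279/41, M2=-378/41, M3=495/41, M4=0
seg 0: a=3, c=M0/2=0, d=(M1−M0)/(6·2)=93/164, b=Δ0−h0·(2M0+M1)/6=-216/41
seg 1: a=-3, c=M1/2=279/82, d=(M2−M1)/(6·2)=-219/164, b=Δ1−h1·(2M1+M2)/6=63/41
seg 2: a=3, c=M2/2=-189/41, d=(M3−M2)/(6·2)=291/164, b=Δ2−h2·(2M2+M3)/6=-36/41
seg 3: a=-3, c=M3/2=495/82, d=(M4−M3)/(6·1)=-165/82, b=Δ3−h3·(2M3+M4)/6=81/41
t_q=3 → seg 1, τ=1; S=-3+63/41·τ+279/82·τ²+-219/164·τ³=99/164

  seg 0: a=3 b=-216/41 c=0 d=93/164
  seg 1: a=-3 b=63/41 c=279/82 d=-219/164
  seg 2: a=3 b=-36/41 c=-189/41 d=291/164
  seg 3: a=-3 b=81/41 c=495/82 d=-165/82
S(3) = 99/164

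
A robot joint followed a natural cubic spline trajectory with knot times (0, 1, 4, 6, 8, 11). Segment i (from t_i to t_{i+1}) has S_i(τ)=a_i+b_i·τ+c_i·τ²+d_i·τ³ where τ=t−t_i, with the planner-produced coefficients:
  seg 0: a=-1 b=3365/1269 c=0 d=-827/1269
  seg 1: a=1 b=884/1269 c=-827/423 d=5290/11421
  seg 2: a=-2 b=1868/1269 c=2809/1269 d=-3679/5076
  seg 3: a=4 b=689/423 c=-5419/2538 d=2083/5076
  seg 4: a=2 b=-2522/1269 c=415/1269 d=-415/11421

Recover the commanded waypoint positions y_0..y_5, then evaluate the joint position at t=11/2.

y_0=-1 y_1=1 y_2=-2 y_3=4 y_4=2 y_5=-2
S(11/2) = 37121/13536

y_0 = S_0(0) = a_0 = -1
y_1 = S_1(0) = a_1 = 1
y_2 = S_2(0) = a_2 = -2
y_3 = S_3(0) = a_3 = 4
y_4 = S_4(0) = a_4 = 2
y_5 = S_4(3) = -2
t_q=11/2 is in segment 2 (τ=3/2); S_2(τ)=37121/13536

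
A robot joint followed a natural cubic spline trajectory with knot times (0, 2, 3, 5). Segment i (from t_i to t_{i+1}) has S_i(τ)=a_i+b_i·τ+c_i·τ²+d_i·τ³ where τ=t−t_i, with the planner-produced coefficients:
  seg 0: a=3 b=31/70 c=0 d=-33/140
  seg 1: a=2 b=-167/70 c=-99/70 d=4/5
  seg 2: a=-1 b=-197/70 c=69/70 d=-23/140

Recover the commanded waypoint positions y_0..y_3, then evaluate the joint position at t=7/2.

y_0 = S_0(0) = a_0 = 3
y_1 = S_1(0) = a_1 = 2
y_2 = S_2(0) = a_2 = -1
y_3 = S_2(2) = -4
t_q=7/2 is in segment 2 (τ=1/2); S_2(τ)=-349/160

y_0=3 y_1=2 y_2=-1 y_3=-4
S(7/2) = -349/160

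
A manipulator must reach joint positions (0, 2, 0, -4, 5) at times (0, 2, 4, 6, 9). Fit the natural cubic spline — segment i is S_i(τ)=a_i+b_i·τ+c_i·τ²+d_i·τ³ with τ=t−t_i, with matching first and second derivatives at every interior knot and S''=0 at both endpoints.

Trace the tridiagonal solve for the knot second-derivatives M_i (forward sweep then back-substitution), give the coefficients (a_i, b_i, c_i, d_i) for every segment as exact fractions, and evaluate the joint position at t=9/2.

  seg 0: a=0 b=99/71 c=0 d=-7/71
  seg 1: a=2 b=15/71 c=-42/71 d=-1/142
  seg 2: a=0 b=-159/71 c=-45/71 d=107/284
  seg 3: a=-4 b=-18/71 c=231/142 d=-77/426
S(9/2) = -2797/2272

Δ: Δ0=1, Δ1=-1, Δ2=-2, Δ3=3
row 1: diag=8, rhs=-12; c'=1/4, d'=-3/2
row 2: denom=8−2·1/4=15/2; d'=(-6−2·-3/2)/(15/2)=-2/5
row 3: denom=10−2·4/15=142/15; d'=(30−2·-2/5)/(142/15)=231/71
back: M3=231/71
back: M2=-2/5−4/15·231/71=-90/71
back: M1=-3/2−1/4·-90/71=-84/71
M: M0=0, M1=-84/71, M2=-90/71, M3=231/71, M4=0
seg 0: a=0, c=M0/2=0, d=(M1−M0)/(6·2)=-7/71, b=Δ0−h0·(2M0+M1)/6=99/71
seg 1: a=2, c=M1/2=-42/71, d=(M2−M1)/(6·2)=-1/142, b=Δ1−h1·(2M1+M2)/6=15/71
seg 2: a=0, c=M2/2=-45/71, d=(M3−M2)/(6·2)=107/284, b=Δ2−h2·(2M2+M3)/6=-159/71
seg 3: a=-4, c=M3/2=231/142, d=(M4−M3)/(6·3)=-77/426, b=Δ3−h3·(2M3+M4)/6=-18/71
t_q=9/2 → seg 2, τ=1/2; S=0+-159/71·τ+-45/71·τ²+107/284·τ³=-2797/2272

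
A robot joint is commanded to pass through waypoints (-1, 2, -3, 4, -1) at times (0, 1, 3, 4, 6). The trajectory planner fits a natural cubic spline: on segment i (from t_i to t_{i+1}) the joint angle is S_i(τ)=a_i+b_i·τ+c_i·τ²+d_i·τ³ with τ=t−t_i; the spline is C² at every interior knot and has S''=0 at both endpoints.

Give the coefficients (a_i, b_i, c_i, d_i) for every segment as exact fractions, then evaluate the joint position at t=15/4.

  seg 0: a=-1 b=19/4 c=0 d=-7/4
  seg 1: a=2 b=-1/2 c=-21/4 d=17/8
  seg 2: a=-3 b=4 c=15/2 d=-9/2
  seg 3: a=4 b=11/2 c=-6 d=1
S(15/4) = 297/128

Δ: Δ0=3, Δ1=-5/2, Δ2=7, Δ3=-5/2
row 1: diag=6, rhs=-33; c'=1/3, d'=-11/2
row 2: denom=6−2·1/3=16/3; d'=(57−2·-11/2)/(16/3)=51/4
row 3: denom=6−1·3/16=93/16; d'=(-57−1·51/4)/(93/16)=-12
back: M3=-12
back: M2=51/4−3/16·-12=15
back: M1=-11/2−1/3·15=-21/2
M: M0=0, M1=-21/2, M2=15, M3=-12, M4=0
seg 0: a=-1, c=M0/2=0, d=(M1−M0)/(6·1)=-7/4, b=Δ0−h0·(2M0+M1)/6=19/4
seg 1: a=2, c=M1/2=-21/4, d=(M2−M1)/(6·2)=17/8, b=Δ1−h1·(2M1+M2)/6=-1/2
seg 2: a=-3, c=M2/2=15/2, d=(M3−M2)/(6·1)=-9/2, b=Δ2−h2·(2M2+M3)/6=4
seg 3: a=4, c=M3/2=-6, d=(M4−M3)/(6·2)=1, b=Δ3−h3·(2M3+M4)/6=11/2
t_q=15/4 → seg 2, τ=3/4; S=-3+4·τ+15/2·τ²+-9/2·τ³=297/128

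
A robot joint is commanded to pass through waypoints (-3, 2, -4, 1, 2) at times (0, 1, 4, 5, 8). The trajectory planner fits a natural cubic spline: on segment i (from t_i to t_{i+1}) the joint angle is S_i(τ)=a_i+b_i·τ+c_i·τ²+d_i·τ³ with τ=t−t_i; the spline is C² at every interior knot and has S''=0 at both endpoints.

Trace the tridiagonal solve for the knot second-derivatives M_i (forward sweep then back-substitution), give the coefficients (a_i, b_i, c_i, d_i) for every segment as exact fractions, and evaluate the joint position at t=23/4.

  seg 0: a=-3 b=2783/432 c=0 d=-623/432
  seg 1: a=2 b=457/216 c=-623/144 d=3829/3888
  seg 2: a=-4 b=1187/432 c=245/54 d=-329/144
  seg 3: a=1 b=1073/216 c=-1001/432 d=1001/3888
S(23/4) = 10847/3072

Δ: Δ0=5, Δ1=-2, Δ2=5, Δ3=1/3
row 1: diag=8, rhs=-42; c'=3/8, d'=-21/4
row 2: denom=8−3·3/8=55/8; d'=(42−3·-21/4)/(55/8)=42/5
row 3: denom=8−1·8/55=432/55; d'=(-28−1·42/5)/(432/55)=-1001/216
back: M3=-1001/216
back: M2=42/5−8/55·-1001/216=245/27
back: M1=-21/4−3/8·245/27=-623/72
M: M0=0, M1=-623/72, M2=245/27, M3=-1001/216, M4=0
seg 0: a=-3, c=M0/2=0, d=(M1−M0)/(6·1)=-623/432, b=Δ0−h0·(2M0+M1)/6=2783/432
seg 1: a=2, c=M1/2=-623/144, d=(M2−M1)/(6·3)=3829/3888, b=Δ1−h1·(2M1+M2)/6=457/216
seg 2: a=-4, c=M2/2=245/54, d=(M3−M2)/(6·1)=-329/144, b=Δ2−h2·(2M2+M3)/6=1187/432
seg 3: a=1, c=M3/2=-1001/432, d=(M4−M3)/(6·3)=1001/3888, b=Δ3−h3·(2M3+M4)/6=1073/216
t_q=23/4 → seg 3, τ=3/4; S=1+1073/216·τ+-1001/432·τ²+1001/3888·τ³=10847/3072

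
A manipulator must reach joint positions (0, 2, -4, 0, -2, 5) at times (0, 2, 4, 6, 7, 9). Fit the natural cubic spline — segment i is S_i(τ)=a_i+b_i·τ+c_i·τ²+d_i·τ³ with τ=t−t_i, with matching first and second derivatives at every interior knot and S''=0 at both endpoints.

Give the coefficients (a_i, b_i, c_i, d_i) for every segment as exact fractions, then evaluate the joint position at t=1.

  seg 0: a=0 b=1223/477 c=0 d=-373/954
  seg 1: a=2 b=-1015/477 c=-373/159 d=911/954
  seg 2: a=-4 b=-25/477 c=538/159 d=-2249/1908
  seg 3: a=0 b=-316/477 c=-391/106 d=2243/954
  seg 4: a=-2 b=-941/954 c=535/159 d=-535/954
S(1) = 691/318

Δ: Δ0=1, Δ1=-3, Δ2=2, Δ3=-2, Δ4=7/2
row 1: diag=8, rhs=-24; c'=1/4, d'=-3
row 2: denom=8−2·1/4=15/2; d'=(30−2·-3)/(15/2)=24/5
row 3: denom=6−2·4/15=82/15; d'=(-24−2·24/5)/(82/15)=-252/41
row 4: denom=6−1·15/82=477/82; d'=(33−1·-252/41)/(477/82)=1070/159
back: M4=1070/159
back: M3=-252/41−15/82·1070/159=-391/53
back: M2=24/5−4/15·-391/53=1076/159
back: M1=-3−1/4·1076/159=-746/159
M: M0=0, M1=-746/159, M2=1076/159, M3=-391/53, M4=1070/159, M5=0
seg 0: a=0, c=M0/2=0, d=(M1−M0)/(6·2)=-373/954, b=Δ0−h0·(2M0+M1)/6=1223/477
seg 1: a=2, c=M1/2=-373/159, d=(M2−M1)/(6·2)=911/954, b=Δ1−h1·(2M1+M2)/6=-1015/477
seg 2: a=-4, c=M2/2=538/159, d=(M3−M2)/(6·2)=-2249/1908, b=Δ2−h2·(2M2+M3)/6=-25/477
seg 3: a=0, c=M3/2=-391/106, d=(M4−M3)/(6·1)=2243/954, b=Δ3−h3·(2M3+M4)/6=-316/477
seg 4: a=-2, c=M4/2=535/159, d=(M5−M4)/(6·2)=-535/954, b=Δ4−h4·(2M4+M5)/6=-941/954
t_q=1 → seg 0, τ=1; S=0+1223/477·τ+0·τ²+-373/954·τ³=691/318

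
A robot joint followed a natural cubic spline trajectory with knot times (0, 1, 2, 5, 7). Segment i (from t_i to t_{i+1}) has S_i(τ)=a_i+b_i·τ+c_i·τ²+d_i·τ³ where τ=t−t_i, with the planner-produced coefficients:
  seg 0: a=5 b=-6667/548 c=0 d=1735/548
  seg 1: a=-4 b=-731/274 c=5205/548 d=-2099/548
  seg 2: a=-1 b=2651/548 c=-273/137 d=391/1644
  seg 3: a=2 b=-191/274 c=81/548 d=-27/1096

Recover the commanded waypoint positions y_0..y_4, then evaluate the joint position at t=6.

y_0 = S_0(0) = a_0 = 5
y_1 = S_1(0) = a_1 = -4
y_2 = S_2(0) = a_2 = -1
y_3 = S_3(0) = a_3 = 2
y_4 = S_3(2) = 1
t_q=6 is in segment 3 (τ=1); S_3(τ)=1563/1096

y_0=5 y_1=-4 y_2=-1 y_3=2 y_4=1
S(6) = 1563/1096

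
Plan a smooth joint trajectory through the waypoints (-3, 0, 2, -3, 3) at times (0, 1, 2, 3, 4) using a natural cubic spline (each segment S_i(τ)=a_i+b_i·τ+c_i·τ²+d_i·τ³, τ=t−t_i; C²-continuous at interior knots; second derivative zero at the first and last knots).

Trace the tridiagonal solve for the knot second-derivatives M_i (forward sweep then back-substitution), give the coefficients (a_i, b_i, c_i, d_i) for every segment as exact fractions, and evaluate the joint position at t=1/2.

Δ: Δ0=3, Δ1=2, Δ2=-5, Δ3=6
row 1: diag=4, rhs=-6; c'=1/4, d'=-3/2
row 2: denom=4−1·1/4=15/4; d'=(-42−1·-3/2)/(15/4)=-54/5
row 3: denom=4−1·4/15=56/15; d'=(66−1·-54/5)/(56/15)=144/7
back: M3=144/7
back: M2=-54/5−4/15·144/7=-114/7
back: M1=-3/2−1/4·-114/7=18/7
M: M0=0, M1=18/7, M2=-114/7, M3=144/7, M4=0
seg 0: a=-3, c=M0/2=0, d=(M1−M0)/(6·1)=3/7, b=Δ0−h0·(2M0+M1)/6=18/7
seg 1: a=0, c=M1/2=9/7, d=(M2−M1)/(6·1)=-22/7, b=Δ1−h1·(2M1+M2)/6=27/7
seg 2: a=2, c=M2/2=-57/7, d=(M3−M2)/(6·1)=43/7, b=Δ2−h2·(2M2+M3)/6=-3
seg 3: a=-3, c=M3/2=72/7, d=(M4−M3)/(6·1)=-24/7, b=Δ3−h3·(2M3+M4)/6=-6/7
t_q=1/2 → seg 0, τ=1/2; S=-3+18/7·τ+0·τ²+3/7·τ³=-93/56

  seg 0: a=-3 b=18/7 c=0 d=3/7
  seg 1: a=0 b=27/7 c=9/7 d=-22/7
  seg 2: a=2 b=-3 c=-57/7 d=43/7
  seg 3: a=-3 b=-6/7 c=72/7 d=-24/7
S(1/2) = -93/56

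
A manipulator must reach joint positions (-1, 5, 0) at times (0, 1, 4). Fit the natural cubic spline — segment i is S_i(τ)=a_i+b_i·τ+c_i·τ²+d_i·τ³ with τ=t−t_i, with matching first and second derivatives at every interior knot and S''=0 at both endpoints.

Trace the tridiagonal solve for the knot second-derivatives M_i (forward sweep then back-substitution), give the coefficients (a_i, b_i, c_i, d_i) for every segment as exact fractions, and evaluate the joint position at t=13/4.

Δ: Δ0=6, Δ1=-5/3
row 1: diag=8, rhs=-46; c'=3/8, d'=-23/4
back: M1=-23/4
M: M0=0, M1=-23/4, M2=0
seg 0: a=-1, c=M0/2=0, d=(M1−M0)/(6·1)=-23/24, b=Δ0−h0·(2M0+M1)/6=167/24
seg 1: a=5, c=M1/2=-23/8, d=(M2−M1)/(6·3)=23/72, b=Δ1−h1·(2M1+M2)/6=49/12
t_q=13/4 → seg 1, τ=9/4; S=5+49/12·τ+-23/8·τ²+23/72·τ³=1675/512

  seg 0: a=-1 b=167/24 c=0 d=-23/24
  seg 1: a=5 b=49/12 c=-23/8 d=23/72
S(13/4) = 1675/512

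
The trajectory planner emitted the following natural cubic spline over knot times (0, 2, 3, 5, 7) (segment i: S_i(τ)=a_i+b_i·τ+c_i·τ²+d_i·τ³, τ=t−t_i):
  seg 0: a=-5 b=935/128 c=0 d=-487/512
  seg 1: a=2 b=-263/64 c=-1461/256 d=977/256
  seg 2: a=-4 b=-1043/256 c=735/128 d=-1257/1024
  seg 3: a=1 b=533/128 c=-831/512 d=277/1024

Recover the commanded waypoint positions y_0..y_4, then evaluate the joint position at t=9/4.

y_0 = S_0(0) = a_0 = -5
y_1 = S_1(0) = a_1 = 2
y_2 = S_2(0) = a_2 = -4
y_3 = S_3(0) = a_3 = 1
y_4 = S_3(2) = 5
t_q=9/4 is in segment 1 (τ=1/4); S_1(τ)=11069/16384

y_0=-5 y_1=2 y_2=-4 y_3=1 y_4=5
S(9/4) = 11069/16384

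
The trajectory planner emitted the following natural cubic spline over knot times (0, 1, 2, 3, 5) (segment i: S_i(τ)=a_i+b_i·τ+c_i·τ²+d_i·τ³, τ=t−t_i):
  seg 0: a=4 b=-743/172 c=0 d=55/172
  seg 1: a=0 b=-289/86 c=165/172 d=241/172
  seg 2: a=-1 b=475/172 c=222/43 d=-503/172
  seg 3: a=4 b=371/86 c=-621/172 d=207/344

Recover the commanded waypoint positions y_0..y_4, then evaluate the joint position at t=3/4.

y_0=4 y_1=0 y_2=-1 y_3=4 y_4=3
S(3/4) = 9853/11008

y_0 = S_0(0) = a_0 = 4
y_1 = S_1(0) = a_1 = 0
y_2 = S_2(0) = a_2 = -1
y_3 = S_3(0) = a_3 = 4
y_4 = S_3(2) = 3
t_q=3/4 is in segment 0 (τ=3/4); S_0(τ)=9853/11008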